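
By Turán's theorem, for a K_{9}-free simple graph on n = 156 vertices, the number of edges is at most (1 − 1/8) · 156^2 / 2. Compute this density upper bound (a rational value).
Turán density bound = (7/8) · 156^2/2 = 10647

Turán's theorem: ex(n, K_{r+1}) is achieved by the complete r-partite Turán graph T(n, r) with parts as balanced as possible, and is at most (1 − 1/r) · n^2/2. For r = 8, n = 156: the density bound is (7/8) · 24336/2 = 10647. The integer-valued extremum is e(T(156, 8)) = 10646, which is strictly less than the density bound 10647 since 8 ∤ 156 (the parts of T(156, 8) cannot all be equal).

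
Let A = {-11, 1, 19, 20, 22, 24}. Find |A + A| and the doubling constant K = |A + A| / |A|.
K = |A + A| / |A| = 20/6 = 10/3

Enumerate A + A = {a + b : a, b ∈ A}. With |A| = 6, there are |A|^2 = 36 ordered sum pairs; collecting distinct values, A + A = {-22, -10, 2, 8, 9, 11, 13, 20, 21, 23, 25, 38, 39, 40, 41, 42, 43, 44, 46, 48}, so |A + A| = 20. Thus K = 20/6 = 10/3. For comparison, the minimum possible |A + A| over all 6-element sets is 2·6 − 1 = 11 (so min K = 11/6), attained only by arithmetic progressions.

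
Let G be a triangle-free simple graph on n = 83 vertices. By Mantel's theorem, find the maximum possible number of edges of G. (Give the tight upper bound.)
ex(83, K_3) = ⌊83^2/4⌋ = 1722

Mantel (1907): a triangle-free graph on n vertices has at most ⌊n^2/4⌋ edges, with equality for the complete bipartite graph K_{⌊n/2⌋, ⌈n/2⌉}. For n = 83: ⌊83^2/4⌋ = ⌊6889/4⌋ = 1722. The extremal graph is K_{41, 42}, which has 41·42 = 1722 edges.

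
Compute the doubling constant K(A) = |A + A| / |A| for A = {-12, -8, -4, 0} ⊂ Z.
K = |A + A| / |A| = 7/4

Enumerate A + A = {a + b : a, b ∈ A}. With |A| = 4, there are |A|^2 = 16 ordered sum pairs; collecting distinct values, A + A = {-24, -20, -16, -12, -8, -4, 0}, so |A + A| = 7. Thus K = 7/4. Here |A + A| = 2|A| − 1 = 7, the minimum possible — so K = 7/4 is minimal, which holds iff A is an arithmetic progression.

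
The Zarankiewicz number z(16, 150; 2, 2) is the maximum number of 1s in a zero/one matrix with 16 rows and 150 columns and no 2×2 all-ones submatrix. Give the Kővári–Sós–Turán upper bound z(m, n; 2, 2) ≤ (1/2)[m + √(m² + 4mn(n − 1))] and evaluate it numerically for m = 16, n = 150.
z(16, 150; 2, 2) ≤ (1/2)[16 + √(16² + 4·16·150·149)] = (1/2)[16 + √1430656] = 606.0502

Kővári–Sós–Turán: let r_1, ..., r_16 be the row sums and z = Σ r_i the total number of 1s. Each pair of columns can share at most one row with both entries 1 (else a 2×2 all-ones block appears), so Σ_i C(r_i, 2) ≤ C(150, 2) = 11175. By convexity Σ_i C(r_i, 2) ≥ 16·C(z/16, 2) = z(z − 16)/(2·16), giving z² − 16z − 16·150·149 ≤ 0 and hence z ≤ (1/2)[16 + √(256 + 4·357600)] = (1/2)[16 + √1430656] ≈ (1/2)(16 + 1196.1003) = 606.0502.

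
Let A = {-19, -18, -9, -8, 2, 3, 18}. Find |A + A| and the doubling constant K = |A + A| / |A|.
K = |A + A| / |A| = 23/7

Enumerate A + A = {a + b : a, b ∈ A}. With |A| = 7, there are |A|^2 = 49 ordered sum pairs; collecting distinct values, A + A = {-38, -37, -36, -28, -27, -26, -18, -17, -16, -15, -7, -6, -5, -1, 0, 4, 5, 6, 9, 10, 20, 21, 36}, so |A + A| = 23. Thus K = 23/7. For comparison, the minimum possible |A + A| over all 7-element sets is 2·7 − 1 = 13 (so min K = 13/7), attained only by arithmetic progressions.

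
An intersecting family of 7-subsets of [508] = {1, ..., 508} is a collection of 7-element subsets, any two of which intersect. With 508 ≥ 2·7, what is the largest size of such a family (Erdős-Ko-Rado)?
max |F| = C(507, 6) = 22899162368082

The Erdős-Ko-Rado theorem states: for n ≥ 2k, an intersecting family of k-subsets of an n-element set has size at most C(n − 1, k − 1), with equality for 'star' families {A ⊆ [n] : |A| = k, i ∈ A} (fix an element i). For n = 508, k = 7: C(507, 6) = 22899162368082.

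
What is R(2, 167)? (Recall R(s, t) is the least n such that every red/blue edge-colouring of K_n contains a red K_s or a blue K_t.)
R(2, 167) = 167

R(2, k) = k for all k ≥ 2: in a 2-colouring of K_k, either some edge is red (a red K_2) or all edges are blue (a blue K_k). And K_{166} coloured all-blue has no blue K_167, so R(2, 167) > 166. Hence R(2, 167) = 167.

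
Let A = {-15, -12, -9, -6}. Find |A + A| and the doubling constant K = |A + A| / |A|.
K = |A + A| / |A| = 7/4

Enumerate A + A = {a + b : a, b ∈ A}. With |A| = 4, there are |A|^2 = 16 ordered sum pairs; collecting distinct values, A + A = {-30, -27, -24, -21, -18, -15, -12}, so |A + A| = 7. Thus K = 7/4. Here |A + A| = 2|A| − 1 = 7, the minimum possible — so K = 7/4 is minimal, which holds iff A is an arithmetic progression.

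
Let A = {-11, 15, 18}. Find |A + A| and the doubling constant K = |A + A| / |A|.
K = |A + A| / |A| = 6/3 = 2

Enumerate A + A = {a + b : a, b ∈ A}. With |A| = 3, there are |A|^2 = 9 ordered sum pairs; collecting distinct values, A + A = {-22, 4, 7, 30, 33, 36}, so |A + A| = 6. Thus K = 6/3 = 2. For comparison, the minimum possible |A + A| over all 3-element sets is 2·3 − 1 = 5 (so min K = 5/3), attained only by arithmetic progressions.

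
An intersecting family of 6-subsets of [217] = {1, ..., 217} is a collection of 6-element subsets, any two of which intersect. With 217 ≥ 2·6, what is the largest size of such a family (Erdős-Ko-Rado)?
max |F| = C(216, 5) = 3739729608

The Erdős-Ko-Rado theorem states: for n ≥ 2k, an intersecting family of k-subsets of an n-element set has size at most C(n − 1, k − 1), with equality for 'star' families {A ⊆ [n] : |A| = k, i ∈ A} (fix an element i). For n = 217, k = 6: C(216, 5) = 3739729608.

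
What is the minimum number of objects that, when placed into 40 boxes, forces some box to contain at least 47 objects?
n = (47 − 1)·40 + 1 = 1841

By the generalised pigeonhole principle, to guarantee some box contains ≥ r objects we need more than (r − 1) · k objects total. Threshold: n = (r − 1) · k + 1. With r = 47 and k = 40: n = 46 · 40 + 1 = 1840 + 1 = 1841. For n = 1840 = 46 · 40, we can put exactly 46 objects in every box, avoiding 47 in any single one — so 1841 is tight.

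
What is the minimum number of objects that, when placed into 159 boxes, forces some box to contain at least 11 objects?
n = (11 − 1)·159 + 1 = 1591

By the generalised pigeonhole principle, to guarantee some box contains ≥ r objects we need more than (r − 1) · k objects total. Threshold: n = (r − 1) · k + 1. With r = 11 and k = 159: n = 10 · 159 + 1 = 1590 + 1 = 1591. For n = 1590 = 10 · 159, we can put exactly 10 objects in every box, avoiding 11 in any single one — so 1591 is tight.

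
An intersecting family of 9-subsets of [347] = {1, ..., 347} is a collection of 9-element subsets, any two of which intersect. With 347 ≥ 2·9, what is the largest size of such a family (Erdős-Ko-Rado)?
max |F| = C(346, 8) = 4695548528462715

Erdős-Ko-Rado (1961): when n ≥ 2k, max |F| = C(n−1, k−1). The bound is attained by the star {A : i ∈ A} for any fixed i ∈ [n]. Here C(347−1, 9−1) = C(346, 8) = 4695548528462715.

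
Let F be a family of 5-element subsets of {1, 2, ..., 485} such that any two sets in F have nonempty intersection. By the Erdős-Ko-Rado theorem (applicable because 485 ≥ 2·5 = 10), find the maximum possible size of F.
max |F| = C(484, 4) = 2258257001

Erdős-Ko-Rado (1961): when n ≥ 2k, max |F| = C(n−1, k−1). The bound is attained by the star {A : i ∈ A} for any fixed i ∈ [n]. Here C(485−1, 5−1) = C(484, 4) = 2258257001.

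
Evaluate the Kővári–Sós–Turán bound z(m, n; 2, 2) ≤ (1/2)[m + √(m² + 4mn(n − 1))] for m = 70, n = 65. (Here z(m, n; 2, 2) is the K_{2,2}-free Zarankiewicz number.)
z(70, 65; 2, 2) ≤ (1/2)[70 + √(70² + 4·70·65·64)] = (1/2)[70 + √1169700] = 575.7633

Kővári–Sós–Turán: let r_1, ..., r_70 be the row sums and z = Σ r_i the total number of 1s. Each pair of columns can share at most one row with both entries 1 (else a 2×2 all-ones block appears), so Σ_i C(r_i, 2) ≤ C(65, 2) = 2080. By convexity Σ_i C(r_i, 2) ≥ 70·C(z/70, 2) = z(z − 70)/(2·70), giving z² − 70z − 70·65·64 ≤ 0 and hence z ≤ (1/2)[70 + √(4900 + 4·291200)] = (1/2)[70 + √1169700] ≈ (1/2)(70 + 1081.5267) = 575.7633.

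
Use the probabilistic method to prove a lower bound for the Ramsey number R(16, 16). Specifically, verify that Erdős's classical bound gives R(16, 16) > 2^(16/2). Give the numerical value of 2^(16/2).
2^(16/2) = 256; so R(16, 16) > 256

Colour each edge of K_n uniformly at random with red/blue. The expected number of monochromatic K_16 is C(n, 16) · 2 · 2^(−C(16,2)). If C(n, 16) · 2^(1 − C(16,2)) < 1, then with positive probability no monochromatic K_16 exists, so R(16, 16) > n. The standard estimate C(n, 16) ≤ n^16/16! shows this inequality holds whenever n ≤ 2^(16/2) (since 16! · 2^(C(16,2) − 1) > 2^(16^2/2) ≥ n^16). Hence R(16, 16) > 2^(16/2) = 256.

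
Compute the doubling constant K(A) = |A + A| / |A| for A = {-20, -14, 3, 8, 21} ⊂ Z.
K = |A + A| / |A| = 15/5 = 3

Enumerate A + A = {a + b : a, b ∈ A}. With |A| = 5, there are |A|^2 = 25 ordered sum pairs; collecting distinct values, A + A = {-40, -34, -28, -17, -12, -11, -6, 1, 6, 7, 11, 16, 24, 29, 42}, so |A + A| = 15. Thus K = 15/5 = 3. For comparison, the minimum possible |A + A| over all 5-element sets is 2·5 − 1 = 9 (so min K = 9/5), attained only by arithmetic progressions.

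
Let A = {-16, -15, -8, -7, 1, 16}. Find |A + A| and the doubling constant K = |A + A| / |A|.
K = |A + A| / |A| = 18/6 = 3

Enumerate A + A = {a + b : a, b ∈ A}. With |A| = 6, there are |A|^2 = 36 ordered sum pairs; collecting distinct values, A + A = {-32, -31, -30, -24, -23, -22, -16, -15, -14, -7, -6, 0, 1, 2, 8, 9, 17, 32}, so |A + A| = 18. Thus K = 18/6 = 3. For comparison, the minimum possible |A + A| over all 6-element sets is 2·6 − 1 = 11 (so min K = 11/6), attained only by arithmetic progressions.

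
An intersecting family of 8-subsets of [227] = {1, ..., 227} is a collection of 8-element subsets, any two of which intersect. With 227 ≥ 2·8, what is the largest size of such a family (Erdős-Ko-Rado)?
max |F| = C(226, 7) = 5439778687200

The Erdős-Ko-Rado theorem states: for n ≥ 2k, an intersecting family of k-subsets of an n-element set has size at most C(n − 1, k − 1), with equality for 'star' families {A ⊆ [n] : |A| = k, i ∈ A} (fix an element i). For n = 227, k = 8: C(226, 7) = 5439778687200.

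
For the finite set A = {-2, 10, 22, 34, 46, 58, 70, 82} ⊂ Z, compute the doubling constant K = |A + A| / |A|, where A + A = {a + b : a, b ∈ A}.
K = |A + A| / |A| = 15/8

Enumerate A + A = {a + b : a, b ∈ A}. With |A| = 8, there are |A|^2 = 64 ordered sum pairs; collecting distinct values, A + A = {-4, 8, 20, 32, 44, 56, 68, 80, 92, 104, 116, 128, 140, 152, 164}, so |A + A| = 15. Thus K = 15/8. Here |A + A| = 2|A| − 1 = 15, the minimum possible — so K = 15/8 is minimal, which holds iff A is an arithmetic progression.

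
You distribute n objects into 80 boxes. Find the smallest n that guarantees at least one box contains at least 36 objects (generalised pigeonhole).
n = (36 − 1)·80 + 1 = 2801

By the generalised pigeonhole principle, to guarantee some box contains ≥ r objects we need more than (r − 1) · k objects total. Threshold: n = (r − 1) · k + 1. With r = 36 and k = 80: n = 35 · 80 + 1 = 2800 + 1 = 2801. For n = 2800 = 35 · 80, we can put exactly 35 objects in every box, avoiding 36 in any single one — so 2801 is tight.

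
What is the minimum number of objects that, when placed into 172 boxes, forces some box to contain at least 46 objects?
n = (46 − 1)·172 + 1 = 7741

By the generalised pigeonhole principle, to guarantee some box contains ≥ r objects we need more than (r − 1) · k objects total. Threshold: n = (r − 1) · k + 1. With r = 46 and k = 172: n = 45 · 172 + 1 = 7740 + 1 = 7741. For n = 7740 = 45 · 172, we can put exactly 45 objects in every box, avoiding 46 in any single one — so 7741 is tight.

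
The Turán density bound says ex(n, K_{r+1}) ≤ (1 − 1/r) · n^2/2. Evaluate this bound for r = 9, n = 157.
Turán density bound = (8/9) · 157^2/2 = 98596/9 ≈ 10955.1111

Turán's theorem: ex(n, K_{r+1}) is achieved by the complete r-partite Turán graph T(n, r) with parts as balanced as possible, and is at most (1 − 1/r) · n^2/2. For r = 9, n = 157: the density bound is (8/9) · 24649/2 = 98596/9 ≈ 10955.1111. The integer-valued extremum is e(T(157, 9)) = 10954, which is strictly less than the density bound 98596/9 since 9 ∤ 157 (the parts of T(157, 9) cannot all be equal).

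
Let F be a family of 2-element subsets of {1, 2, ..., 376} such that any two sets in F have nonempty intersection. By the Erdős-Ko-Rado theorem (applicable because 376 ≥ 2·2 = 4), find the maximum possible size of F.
max |F| = C(375, 1) = 375

Erdős-Ko-Rado (1961): when n ≥ 2k, max |F| = C(n−1, k−1). The bound is attained by the star {A : i ∈ A} for any fixed i ∈ [n]. Here C(376−1, 2−1) = C(375, 1) = 375.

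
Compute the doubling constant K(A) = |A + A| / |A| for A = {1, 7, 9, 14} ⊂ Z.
K = |A + A| / |A| = 10/4 = 5/2

Enumerate A + A = {a + b : a, b ∈ A}. With |A| = 4, there are |A|^2 = 16 ordered sum pairs; collecting distinct values, A + A = {2, 8, 10, 14, 15, 16, 18, 21, 23, 28}, so |A + A| = 10. Thus K = 10/4 = 5/2. For comparison, the minimum possible |A + A| over all 4-element sets is 2·4 − 1 = 7 (so min K = 7/4), attained only by arithmetic progressions.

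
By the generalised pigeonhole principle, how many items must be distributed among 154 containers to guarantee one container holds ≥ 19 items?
n = (19 − 1)·154 + 1 = 2773

By the generalised pigeonhole principle, to guarantee some box contains ≥ r objects we need more than (r − 1) · k objects total. Threshold: n = (r − 1) · k + 1. With r = 19 and k = 154: n = 18 · 154 + 1 = 2772 + 1 = 2773. For n = 2772 = 18 · 154, we can put exactly 18 objects in every box, avoiding 19 in any single one — so 2773 is tight.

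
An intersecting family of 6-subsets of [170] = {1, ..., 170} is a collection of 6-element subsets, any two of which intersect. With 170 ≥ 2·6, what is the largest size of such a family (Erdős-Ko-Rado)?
max |F| = C(169, 5) = 1082239158

The Erdős-Ko-Rado theorem states: for n ≥ 2k, an intersecting family of k-subsets of an n-element set has size at most C(n − 1, k − 1), with equality for 'star' families {A ⊆ [n] : |A| = k, i ∈ A} (fix an element i). For n = 170, k = 6: C(169, 5) = 1082239158.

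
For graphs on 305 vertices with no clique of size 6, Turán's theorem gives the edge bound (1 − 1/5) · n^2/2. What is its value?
Turán density bound = (4/5) · 305^2/2 = 37210

Turán's theorem: ex(n, K_{r+1}) is achieved by the complete r-partite Turán graph T(n, r) with parts as balanced as possible, and is at most (1 − 1/r) · n^2/2. For r = 5, n = 305: the density bound is (4/5) · 93025/2 = 37210. Since 5 ∣ 305, the Turán graph T(305, 5) has parts of equal size 61, and its edge count e(T(305, 5)) = 37210 attains the density bound exactly.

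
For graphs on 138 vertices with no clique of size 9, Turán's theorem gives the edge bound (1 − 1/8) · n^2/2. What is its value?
Turán density bound = (7/8) · 138^2/2 = 33327/4 ≈ 8331.75

Turán's theorem: ex(n, K_{r+1}) is achieved by the complete r-partite Turán graph T(n, r) with parts as balanced as possible, and is at most (1 − 1/r) · n^2/2. For r = 8, n = 138: the density bound is (7/8) · 19044/2 = 33327/4 ≈ 8331.75. The integer-valued extremum is e(T(138, 8)) = 8331, which is strictly less than the density bound 33327/4 since 8 ∤ 138 (the parts of T(138, 8) cannot all be equal).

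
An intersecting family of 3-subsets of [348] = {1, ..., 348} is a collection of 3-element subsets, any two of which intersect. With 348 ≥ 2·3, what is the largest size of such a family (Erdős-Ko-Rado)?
max |F| = C(347, 2) = 60031

The Erdős-Ko-Rado theorem states: for n ≥ 2k, an intersecting family of k-subsets of an n-element set has size at most C(n − 1, k − 1), with equality for 'star' families {A ⊆ [n] : |A| = k, i ∈ A} (fix an element i). For n = 348, k = 3: C(347, 2) = 60031.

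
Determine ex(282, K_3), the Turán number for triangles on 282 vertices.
ex(282, K_3) = ⌊282^2/4⌋ = 19881

Mantel (1907): a triangle-free graph on n vertices has at most ⌊n^2/4⌋ edges, with equality for the complete bipartite graph K_{⌊n/2⌋, ⌈n/2⌉}. For n = 282: ⌊282^2/4⌋ = ⌊79524/4⌋ = 19881. The extremal graph is K_{141, 141}, which has 141·141 = 19881 edges.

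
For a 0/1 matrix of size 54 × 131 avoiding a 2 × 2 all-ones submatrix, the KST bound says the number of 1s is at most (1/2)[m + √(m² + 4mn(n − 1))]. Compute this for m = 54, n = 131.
z(54, 131; 2, 2) ≤ (1/2)[54 + √(54² + 4·54·131·130)] = (1/2)[54 + √3681396] = 986.3482

Kővári–Sós–Turán: let r_1, ..., r_54 be the row sums and z = Σ r_i the total number of 1s. Each pair of columns can share at most one row with both entries 1 (else a 2×2 all-ones block appears), so Σ_i C(r_i, 2) ≤ C(131, 2) = 8515. By convexity Σ_i C(r_i, 2) ≥ 54·C(z/54, 2) = z(z − 54)/(2·54), giving z² − 54z − 54·131·130 ≤ 0 and hence z ≤ (1/2)[54 + √(2916 + 4·919620)] = (1/2)[54 + √3681396] ≈ (1/2)(54 + 1918.6964) = 986.3482.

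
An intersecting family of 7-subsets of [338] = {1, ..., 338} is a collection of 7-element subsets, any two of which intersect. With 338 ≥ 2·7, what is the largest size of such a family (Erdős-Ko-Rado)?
max |F| = C(337, 6) = 1945406098104

The Erdős-Ko-Rado theorem states: for n ≥ 2k, an intersecting family of k-subsets of an n-element set has size at most C(n − 1, k − 1), with equality for 'star' families {A ⊆ [n] : |A| = k, i ∈ A} (fix an element i). For n = 338, k = 7: C(337, 6) = 1945406098104.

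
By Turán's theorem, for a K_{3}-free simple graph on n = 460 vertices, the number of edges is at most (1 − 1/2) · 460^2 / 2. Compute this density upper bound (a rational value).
Turán density bound = (1/2) · 460^2/2 = 52900

Turán's theorem: ex(n, K_{r+1}) is achieved by the complete r-partite Turán graph T(n, r) with parts as balanced as possible, and is at most (1 − 1/r) · n^2/2. For r = 2, n = 460: the density bound is (1/2) · 211600/2 = 52900. Since 2 ∣ 460, the Turán graph T(460, 2) has parts of equal size 230, and its edge count e(T(460, 2)) = 52900 attains the density bound exactly.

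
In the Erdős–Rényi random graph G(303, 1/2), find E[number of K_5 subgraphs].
E[# K_5] = C(303, 5) · (1/2)^C(5, 2) = 20588621235 / 2^10 ≈ 20106075.424805

For each 5-subset S of vertices (there are C(303, 5) = 20588621235 such S), let X_S = 1 if S induces a K_5 (all C(5, 2) = 10 edges present). Then P(X_S = 1) = (1/2)^10 = 1/1024. By linearity of expectation, E[# K_5] = C(303, 5) · (1/2)^10 = 20588621235 / 1024 ≈ 20106075.424805.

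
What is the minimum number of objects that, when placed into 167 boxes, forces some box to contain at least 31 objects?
n = (31 − 1)·167 + 1 = 5011

By the generalised pigeonhole principle, to guarantee some box contains ≥ r objects we need more than (r − 1) · k objects total. Threshold: n = (r − 1) · k + 1. With r = 31 and k = 167: n = 30 · 167 + 1 = 5010 + 1 = 5011. For n = 5010 = 30 · 167, we can put exactly 30 objects in every box, avoiding 31 in any single one — so 5011 is tight.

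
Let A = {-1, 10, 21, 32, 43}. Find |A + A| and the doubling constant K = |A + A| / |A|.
K = |A + A| / |A| = 9/5

Enumerate A + A = {a + b : a, b ∈ A}. With |A| = 5, there are |A|^2 = 25 ordered sum pairs; collecting distinct values, A + A = {-2, 9, 20, 31, 42, 53, 64, 75, 86}, so |A + A| = 9. Thus K = 9/5. Here |A + A| = 2|A| − 1 = 9, the minimum possible — so K = 9/5 is minimal, which holds iff A is an arithmetic progression.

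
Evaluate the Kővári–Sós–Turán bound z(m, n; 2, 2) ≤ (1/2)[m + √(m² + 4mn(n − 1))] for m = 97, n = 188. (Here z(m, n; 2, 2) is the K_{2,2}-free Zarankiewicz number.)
z(97, 188; 2, 2) ≤ (1/2)[97 + √(97² + 4·97·188·187)] = (1/2)[97 + √13649937] = 1895.7911

Kővári–Sós–Turán: let r_1, ..., r_97 be the row sums and z = Σ r_i the total number of 1s. Each pair of columns can share at most one row with both entries 1 (else a 2×2 all-ones block appears), so Σ_i C(r_i, 2) ≤ C(188, 2) = 17578. By convexity Σ_i C(r_i, 2) ≥ 97·C(z/97, 2) = z(z − 97)/(2·97), giving z² − 97z − 97·188·187 ≤ 0 and hence z ≤ (1/2)[97 + √(9409 + 4·3410132)] = (1/2)[97 + √13649937] ≈ (1/2)(97 + 3694.5821) = 1895.7911.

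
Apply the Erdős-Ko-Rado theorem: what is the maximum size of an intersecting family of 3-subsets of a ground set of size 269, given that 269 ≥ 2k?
max |F| = C(268, 2) = 35778

Erdős-Ko-Rado (1961): when n ≥ 2k, max |F| = C(n−1, k−1). The bound is attained by the star {A : i ∈ A} for any fixed i ∈ [n]. Here C(269−1, 3−1) = C(268, 2) = 35778.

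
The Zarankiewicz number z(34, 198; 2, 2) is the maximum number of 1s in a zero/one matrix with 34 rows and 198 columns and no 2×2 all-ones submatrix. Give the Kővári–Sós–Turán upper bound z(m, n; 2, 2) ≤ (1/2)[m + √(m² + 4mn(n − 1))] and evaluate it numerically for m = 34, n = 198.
z(34, 198; 2, 2) ≤ (1/2)[34 + √(34² + 4·34·198·197)] = (1/2)[34 + √5305972] = 1168.7348

Kővári–Sós–Turán: let r_1, ..., r_34 be the row sums and z = Σ r_i the total number of 1s. Each pair of columns can share at most one row with both entries 1 (else a 2×2 all-ones block appears), so Σ_i C(r_i, 2) ≤ C(198, 2) = 19503. By convexity Σ_i C(r_i, 2) ≥ 34·C(z/34, 2) = z(z − 34)/(2·34), giving z² − 34z − 34·198·197 ≤ 0 and hence z ≤ (1/2)[34 + √(1156 + 4·1326204)] = (1/2)[34 + √5305972] ≈ (1/2)(34 + 2303.4696) = 1168.7348.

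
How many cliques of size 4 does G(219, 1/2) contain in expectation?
E[# K_4] = C(219, 4) · (1/2)^C(4, 2) = 93240126 / 2^6 = 46620063/32 = 1456876.96875

For each 4-subset S of vertices (there are C(219, 4) = 93240126 such S), let X_S = 1 if S induces a K_4 (all C(4, 2) = 6 edges present). Then P(X_S = 1) = (1/2)^6 = 1/64. By linearity of expectation, E[# K_4] = C(219, 4) · (1/2)^6 = 93240126 / 64 = 46620063/32 = 1456876.96875.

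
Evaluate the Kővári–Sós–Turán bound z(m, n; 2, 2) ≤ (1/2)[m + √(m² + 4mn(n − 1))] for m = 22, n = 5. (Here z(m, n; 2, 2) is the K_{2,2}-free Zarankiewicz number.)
z(22, 5; 2, 2) ≤ (1/2)[22 + √(22² + 4·22·5·4)] = (1/2)[22 + √2244] = 34.6854

Kővári–Sós–Turán: let r_1, ..., r_22 be the row sums and z = Σ r_i the total number of 1s. Each pair of columns can share at most one row with both entries 1 (else a 2×2 all-ones block appears), so Σ_i C(r_i, 2) ≤ C(5, 2) = 10. By convexity Σ_i C(r_i, 2) ≥ 22·C(z/22, 2) = z(z − 22)/(2·22), giving z² − 22z − 22·5·4 ≤ 0 and hence z ≤ (1/2)[22 + √(484 + 4·440)] = (1/2)[22 + √2244] ≈ (1/2)(22 + 47.3709) = 34.6854.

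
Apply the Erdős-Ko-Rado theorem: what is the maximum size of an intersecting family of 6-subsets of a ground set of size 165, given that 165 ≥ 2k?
max |F| = C(164, 5) = 929632032

Erdős-Ko-Rado (1961): when n ≥ 2k, max |F| = C(n−1, k−1). The bound is attained by the star {A : i ∈ A} for any fixed i ∈ [n]. Here C(165−1, 6−1) = C(164, 5) = 929632032.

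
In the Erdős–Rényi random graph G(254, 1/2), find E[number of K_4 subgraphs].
E[# K_4] = C(254, 4) · (1/2)^C(4, 2) = 169362501 / 2^6 = 2646289.078125

For each 4-subset S of vertices (there are C(254, 4) = 169362501 such S), let X_S = 1 if S induces a K_4 (all C(4, 2) = 6 edges present). Then P(X_S = 1) = (1/2)^6 = 1/64. By linearity of expectation, E[# K_4] = C(254, 4) · (1/2)^6 = 169362501 / 64 = 2646289.078125.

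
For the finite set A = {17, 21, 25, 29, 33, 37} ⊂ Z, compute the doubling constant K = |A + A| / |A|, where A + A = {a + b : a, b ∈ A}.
K = |A + A| / |A| = 11/6

Enumerate A + A = {a + b : a, b ∈ A}. With |A| = 6, there are |A|^2 = 36 ordered sum pairs; collecting distinct values, A + A = {34, 38, 42, 46, 50, 54, 58, 62, 66, 70, 74}, so |A + A| = 11. Thus K = 11/6. Here |A + A| = 2|A| − 1 = 11, the minimum possible — so K = 11/6 is minimal, which holds iff A is an arithmetic progression.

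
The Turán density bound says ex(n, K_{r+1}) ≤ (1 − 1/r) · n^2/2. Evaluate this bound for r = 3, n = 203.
Turán density bound = (2/3) · 203^2/2 = 41209/3 ≈ 13736.3333

Turán's theorem: ex(n, K_{r+1}) is achieved by the complete r-partite Turán graph T(n, r) with parts as balanced as possible, and is at most (1 − 1/r) · n^2/2. For r = 3, n = 203: the density bound is (2/3) · 41209/2 = 41209/3 ≈ 13736.3333. The integer-valued extremum is e(T(203, 3)) = 13736, which is strictly less than the density bound 41209/3 since 3 ∤ 203 (the parts of T(203, 3) cannot all be equal).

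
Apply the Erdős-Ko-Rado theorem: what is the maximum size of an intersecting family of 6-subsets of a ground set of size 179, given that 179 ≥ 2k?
max |F| = C(178, 5) = 1407057960

The Erdős-Ko-Rado theorem states: for n ≥ 2k, an intersecting family of k-subsets of an n-element set has size at most C(n − 1, k − 1), with equality for 'star' families {A ⊆ [n] : |A| = k, i ∈ A} (fix an element i). For n = 179, k = 6: C(178, 5) = 1407057960.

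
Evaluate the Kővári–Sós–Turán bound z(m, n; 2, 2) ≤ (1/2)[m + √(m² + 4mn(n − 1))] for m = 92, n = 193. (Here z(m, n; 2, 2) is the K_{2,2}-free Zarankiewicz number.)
z(92, 193; 2, 2) ≤ (1/2)[92 + √(92² + 4·92·193·192)] = (1/2)[92 + √13645072] = 1892.9618

Kővári–Sós–Turán: let r_1, ..., r_92 be the row sums and z = Σ r_i the total number of 1s. Each pair of columns can share at most one row with both entries 1 (else a 2×2 all-ones block appears), so Σ_i C(r_i, 2) ≤ C(193, 2) = 18528. By convexity Σ_i C(r_i, 2) ≥ 92·C(z/92, 2) = z(z − 92)/(2·92), giving z² − 92z − 92·193·192 ≤ 0 and hence z ≤ (1/2)[92 + √(8464 + 4·3409152)] = (1/2)[92 + √13645072] ≈ (1/2)(92 + 3693.9237) = 1892.9618.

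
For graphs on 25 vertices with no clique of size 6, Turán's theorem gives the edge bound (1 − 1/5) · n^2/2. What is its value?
Turán density bound = (4/5) · 25^2/2 = 250

Turán's theorem: ex(n, K_{r+1}) is achieved by the complete r-partite Turán graph T(n, r) with parts as balanced as possible, and is at most (1 − 1/r) · n^2/2. For r = 5, n = 25: the density bound is (4/5) · 625/2 = 250. Since 5 ∣ 25, the Turán graph T(25, 5) has parts of equal size 5, and its edge count e(T(25, 5)) = 250 attains the density bound exactly.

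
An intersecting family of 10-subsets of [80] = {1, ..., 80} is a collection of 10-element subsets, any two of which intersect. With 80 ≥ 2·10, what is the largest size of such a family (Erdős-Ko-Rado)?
max |F| = C(79, 9) = 205811513765

Erdős-Ko-Rado (1961): when n ≥ 2k, max |F| = C(n−1, k−1). The bound is attained by the star {A : i ∈ A} for any fixed i ∈ [n]. Here C(80−1, 10−1) = C(79, 9) = 205811513765.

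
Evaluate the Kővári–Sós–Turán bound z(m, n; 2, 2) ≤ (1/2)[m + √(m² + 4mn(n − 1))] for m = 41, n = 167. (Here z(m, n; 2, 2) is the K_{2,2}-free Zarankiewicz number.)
z(41, 167; 2, 2) ≤ (1/2)[41 + √(41² + 4·41·167·166)] = (1/2)[41 + √4548089] = 1086.8125

Kővári–Sós–Turán: let r_1, ..., r_41 be the row sums and z = Σ r_i the total number of 1s. Each pair of columns can share at most one row with both entries 1 (else a 2×2 all-ones block appears), so Σ_i C(r_i, 2) ≤ C(167, 2) = 13861. By convexity Σ_i C(r_i, 2) ≥ 41·C(z/41, 2) = z(z − 41)/(2·41), giving z² − 41z − 41·167·166 ≤ 0 and hence z ≤ (1/2)[41 + √(1681 + 4·1136602)] = (1/2)[41 + √4548089] ≈ (1/2)(41 + 2132.6249) = 1086.8125.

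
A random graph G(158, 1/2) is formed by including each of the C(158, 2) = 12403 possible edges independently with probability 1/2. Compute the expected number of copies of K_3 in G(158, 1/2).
E[# K_3] = C(158, 3) · (1/2)^C(3, 2) = 644956 / 2^3 = 161239/2 = 80619.5

For each 3-subset S of vertices (there are C(158, 3) = 644956 such S), let X_S = 1 if S induces a K_3 (all C(3, 2) = 3 edges present). Then P(X_S = 1) = (1/2)^3 = 1/8. By linearity of expectation, E[# K_3] = C(158, 3) · (1/2)^3 = 644956 / 8 = 161239/2 = 80619.5.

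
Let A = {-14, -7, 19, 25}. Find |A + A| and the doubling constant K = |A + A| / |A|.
K = |A + A| / |A| = 10/4 = 5/2

Enumerate A + A = {a + b : a, b ∈ A}. With |A| = 4, there are |A|^2 = 16 ordered sum pairs; collecting distinct values, A + A = {-28, -21, -14, 5, 11, 12, 18, 38, 44, 50}, so |A + A| = 10. Thus K = 10/4 = 5/2. For comparison, the minimum possible |A + A| over all 4-element sets is 2·4 − 1 = 7 (so min K = 7/4), attained only by arithmetic progressions.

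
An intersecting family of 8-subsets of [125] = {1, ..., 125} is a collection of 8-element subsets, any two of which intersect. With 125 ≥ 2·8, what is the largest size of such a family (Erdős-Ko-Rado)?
max |F| = C(124, 7) = 75275158024

Erdős-Ko-Rado (1961): when n ≥ 2k, max |F| = C(n−1, k−1). The bound is attained by the star {A : i ∈ A} for any fixed i ∈ [n]. Here C(125−1, 8−1) = C(124, 7) = 75275158024.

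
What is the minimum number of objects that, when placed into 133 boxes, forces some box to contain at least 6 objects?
n = (6 − 1)·133 + 1 = 666

By the generalised pigeonhole principle, to guarantee some box contains ≥ r objects we need more than (r − 1) · k objects total. Threshold: n = (r − 1) · k + 1. With r = 6 and k = 133: n = 5 · 133 + 1 = 665 + 1 = 666. For n = 665 = 5 · 133, we can put exactly 5 objects in every box, avoiding 6 in any single one — so 666 is tight.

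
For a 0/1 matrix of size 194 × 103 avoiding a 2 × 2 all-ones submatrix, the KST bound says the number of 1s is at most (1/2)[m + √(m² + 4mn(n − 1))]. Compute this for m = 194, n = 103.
z(194, 103; 2, 2) ≤ (1/2)[194 + √(194² + 4·194·103·102)] = (1/2)[194 + √8190292] = 1527.9343

Kővári–Sós–Turán: let r_1, ..., r_194 be the row sums and z = Σ r_i the total number of 1s. Each pair of columns can share at most one row with both entries 1 (else a 2×2 all-ones block appears), so Σ_i C(r_i, 2) ≤ C(103, 2) = 5253. By convexity Σ_i C(r_i, 2) ≥ 194·C(z/194, 2) = z(z − 194)/(2·194), giving z² − 194z − 194·103·102 ≤ 0 and hence z ≤ (1/2)[194 + √(37636 + 4·2038164)] = (1/2)[194 + √8190292] ≈ (1/2)(194 + 2861.8686) = 1527.9343.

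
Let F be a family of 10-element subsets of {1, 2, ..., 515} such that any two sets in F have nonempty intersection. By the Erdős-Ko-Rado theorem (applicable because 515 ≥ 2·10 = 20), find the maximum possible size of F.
max |F| = C(514, 9) = 6431591598617108352

Erdős-Ko-Rado (1961): when n ≥ 2k, max |F| = C(n−1, k−1). The bound is attained by the star {A : i ∈ A} for any fixed i ∈ [n]. Here C(515−1, 10−1) = C(514, 9) = 6431591598617108352.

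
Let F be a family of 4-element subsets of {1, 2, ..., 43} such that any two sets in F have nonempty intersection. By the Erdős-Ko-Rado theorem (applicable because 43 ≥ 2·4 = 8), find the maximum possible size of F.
max |F| = C(42, 3) = 11480

Erdős-Ko-Rado (1961): when n ≥ 2k, max |F| = C(n−1, k−1). The bound is attained by the star {A : i ∈ A} for any fixed i ∈ [n]. Here C(43−1, 4−1) = C(42, 3) = 11480.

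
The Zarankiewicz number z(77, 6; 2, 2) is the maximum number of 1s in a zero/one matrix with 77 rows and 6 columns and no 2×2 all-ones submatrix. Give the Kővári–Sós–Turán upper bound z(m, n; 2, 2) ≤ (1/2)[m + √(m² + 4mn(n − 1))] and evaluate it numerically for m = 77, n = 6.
z(77, 6; 2, 2) ≤ (1/2)[77 + √(77² + 4·77·6·5)] = (1/2)[77 + √15169] = 100.0812

Kővári–Sós–Turán: let r_1, ..., r_77 be the row sums and z = Σ r_i the total number of 1s. Each pair of columns can share at most one row with both entries 1 (else a 2×2 all-ones block appears), so Σ_i C(r_i, 2) ≤ C(6, 2) = 15. By convexity Σ_i C(r_i, 2) ≥ 77·C(z/77, 2) = z(z − 77)/(2·77), giving z² − 77z − 77·6·5 ≤ 0 and hence z ≤ (1/2)[77 + √(5929 + 4·2310)] = (1/2)[77 + √15169] ≈ (1/2)(77 + 123.1625) = 100.0812.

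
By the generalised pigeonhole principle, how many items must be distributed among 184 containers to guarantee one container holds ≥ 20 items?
n = (20 − 1)·184 + 1 = 3497

By the generalised pigeonhole principle, to guarantee some box contains ≥ r objects we need more than (r − 1) · k objects total. Threshold: n = (r − 1) · k + 1. With r = 20 and k = 184: n = 19 · 184 + 1 = 3496 + 1 = 3497. For n = 3496 = 19 · 184, we can put exactly 19 objects in every box, avoiding 20 in any single one — so 3497 is tight.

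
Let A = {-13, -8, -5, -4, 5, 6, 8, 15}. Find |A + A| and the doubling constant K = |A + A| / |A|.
K = |A + A| / |A| = 30/8 = 15/4

Enumerate A + A = {a + b : a, b ∈ A}. With |A| = 8, there are |A|^2 = 64 ordered sum pairs; collecting distinct values, A + A = {-26, -21, -18, -17, -16, -13, -12, -10, -9, -8, -7, -5, -3, -2, 0, 1, 2, 3, 4, 7, 10, 11, 12, 13, 14, 16, 20, 21, 23, 30}, so |A + A| = 30. Thus K = 30/8 = 15/4. For comparison, the minimum possible |A + A| over all 8-element sets is 2·8 − 1 = 15 (so min K = 15/8), attained only by arithmetic progressions.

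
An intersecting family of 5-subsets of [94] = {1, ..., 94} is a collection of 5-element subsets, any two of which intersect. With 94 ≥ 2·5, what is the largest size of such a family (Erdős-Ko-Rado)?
max |F| = C(93, 4) = 2919735

Erdős-Ko-Rado (1961): when n ≥ 2k, max |F| = C(n−1, k−1). The bound is attained by the star {A : i ∈ A} for any fixed i ∈ [n]. Here C(94−1, 5−1) = C(93, 4) = 2919735.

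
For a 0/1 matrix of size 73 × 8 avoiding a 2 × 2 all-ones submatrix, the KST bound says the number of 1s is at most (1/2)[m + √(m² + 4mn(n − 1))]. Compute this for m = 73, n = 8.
z(73, 8; 2, 2) ≤ (1/2)[73 + √(73² + 4·73·8·7)] = (1/2)[73 + √21681] = 110.1223

Kővári–Sós–Turán: let r_1, ..., r_73 be the row sums and z = Σ r_i the total number of 1s. Each pair of columns can share at most one row with both entries 1 (else a 2×2 all-ones block appears), so Σ_i C(r_i, 2) ≤ C(8, 2) = 28. By convexity Σ_i C(r_i, 2) ≥ 73·C(z/73, 2) = z(z − 73)/(2·73), giving z² − 73z − 73·8·7 ≤ 0 and hence z ≤ (1/2)[73 + √(5329 + 4·4088)] = (1/2)[73 + √21681] ≈ (1/2)(73 + 147.2447) = 110.1223.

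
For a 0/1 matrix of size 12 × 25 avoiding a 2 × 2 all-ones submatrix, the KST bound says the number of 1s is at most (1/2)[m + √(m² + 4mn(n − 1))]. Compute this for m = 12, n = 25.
z(12, 25; 2, 2) ≤ (1/2)[12 + √(12² + 4·12·25·24)] = (1/2)[12 + √28944] = 91.0647

Kővári–Sós–Turán: let r_1, ..., r_12 be the row sums and z = Σ r_i the total number of 1s. Each pair of columns can share at most one row with both entries 1 (else a 2×2 all-ones block appears), so Σ_i C(r_i, 2) ≤ C(25, 2) = 300. By convexity Σ_i C(r_i, 2) ≥ 12·C(z/12, 2) = z(z − 12)/(2·12), giving z² − 12z − 12·25·24 ≤ 0 and hence z ≤ (1/2)[12 + √(144 + 4·7200)] = (1/2)[12 + √28944] ≈ (1/2)(12 + 170.1294) = 91.0647.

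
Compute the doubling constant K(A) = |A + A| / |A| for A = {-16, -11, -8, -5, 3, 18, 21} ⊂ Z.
K = |A + A| / |A| = 24/7

Enumerate A + A = {a + b : a, b ∈ A}. With |A| = 7, there are |A|^2 = 49 ordered sum pairs; collecting distinct values, A + A = {-32, -27, -24, -22, -21, -19, -16, -13, -10, -8, -5, -2, 2, 5, 6, 7, 10, 13, 16, 21, 24, 36, 39, 42}, so |A + A| = 24. Thus K = 24/7. For comparison, the minimum possible |A + A| over all 7-element sets is 2·7 − 1 = 13 (so min K = 13/7), attained only by arithmetic progressions.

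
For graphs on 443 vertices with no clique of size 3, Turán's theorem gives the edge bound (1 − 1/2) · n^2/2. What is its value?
Turán density bound = (1/2) · 443^2/2 = 196249/4 ≈ 49062.25

Turán's theorem: ex(n, K_{r+1}) is achieved by the complete r-partite Turán graph T(n, r) with parts as balanced as possible, and is at most (1 − 1/r) · n^2/2. For r = 2, n = 443: the density bound is (1/2) · 196249/2 = 196249/4 ≈ 49062.25. The integer-valued extremum is e(T(443, 2)) = 49062, which is strictly less than the density bound 196249/4 since 2 ∤ 443 (the parts of T(443, 2) cannot all be equal).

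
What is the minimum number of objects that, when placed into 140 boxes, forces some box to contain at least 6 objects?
n = (6 − 1)·140 + 1 = 701

By the generalised pigeonhole principle, to guarantee some box contains ≥ r objects we need more than (r − 1) · k objects total. Threshold: n = (r − 1) · k + 1. With r = 6 and k = 140: n = 5 · 140 + 1 = 700 + 1 = 701. For n = 700 = 5 · 140, we can put exactly 5 objects in every box, avoiding 6 in any single one — so 701 is tight.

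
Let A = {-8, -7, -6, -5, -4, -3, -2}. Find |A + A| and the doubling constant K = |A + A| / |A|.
K = |A + A| / |A| = 13/7

Enumerate A + A = {a + b : a, b ∈ A}. With |A| = 7, there are |A|^2 = 49 ordered sum pairs; collecting distinct values, A + A = {-16, -15, -14, -13, -12, -11, -10, -9, -8, -7, -6, -5, -4}, so |A + A| = 13. Thus K = 13/7. Here |A + A| = 2|A| − 1 = 13, the minimum possible — so K = 13/7 is minimal, which holds iff A is an arithmetic progression.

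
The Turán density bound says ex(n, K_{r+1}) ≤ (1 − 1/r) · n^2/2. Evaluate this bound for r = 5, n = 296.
Turán density bound = (4/5) · 296^2/2 = 175232/5 ≈ 35046.4

Turán's theorem: ex(n, K_{r+1}) is achieved by the complete r-partite Turán graph T(n, r) with parts as balanced as possible, and is at most (1 − 1/r) · n^2/2. For r = 5, n = 296: the density bound is (4/5) · 87616/2 = 175232/5 ≈ 35046.4. The integer-valued extremum is e(T(296, 5)) = 35046, which is strictly less than the density bound 175232/5 since 5 ∤ 296 (the parts of T(296, 5) cannot all be equal).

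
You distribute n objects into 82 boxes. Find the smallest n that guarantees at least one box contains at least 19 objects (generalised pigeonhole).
n = (19 − 1)·82 + 1 = 1477

By the generalised pigeonhole principle, to guarantee some box contains ≥ r objects we need more than (r − 1) · k objects total. Threshold: n = (r − 1) · k + 1. With r = 19 and k = 82: n = 18 · 82 + 1 = 1476 + 1 = 1477. For n = 1476 = 18 · 82, we can put exactly 18 objects in every box, avoiding 19 in any single one — so 1477 is tight.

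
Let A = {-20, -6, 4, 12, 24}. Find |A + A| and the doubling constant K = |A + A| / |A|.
K = |A + A| / |A| = 15/5 = 3

Enumerate A + A = {a + b : a, b ∈ A}. With |A| = 5, there are |A|^2 = 25 ordered sum pairs; collecting distinct values, A + A = {-40, -26, -16, -12, -8, -2, 4, 6, 8, 16, 18, 24, 28, 36, 48}, so |A + A| = 15. Thus K = 15/5 = 3. For comparison, the minimum possible |A + A| over all 5-element sets is 2·5 − 1 = 9 (so min K = 9/5), attained only by arithmetic progressions.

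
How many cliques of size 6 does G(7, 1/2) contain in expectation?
E[# K_6] = C(7, 6) · (1/2)^C(6, 2) = 7 / 2^15 ≈ 0.000214

For each 6-subset S of vertices (there are C(7, 6) = 7 such S), let X_S = 1 if S induces a K_6 (all C(6, 2) = 15 edges present). Then P(X_S = 1) = (1/2)^15 = 1/32768. By linearity of expectation, E[# K_6] = C(7, 6) · (1/2)^15 = 7 / 32768 ≈ 0.000214.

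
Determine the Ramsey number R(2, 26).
R(2, 26) = 26

R(2, k) = k for all k ≥ 2: in a 2-colouring of K_k, either some edge is red (a red K_2) or all edges are blue (a blue K_k). And K_{25} coloured all-blue has no blue K_26, so R(2, 26) > 25. Hence R(2, 26) = 26.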